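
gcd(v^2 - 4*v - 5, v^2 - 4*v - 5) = v^2 - 4*v - 5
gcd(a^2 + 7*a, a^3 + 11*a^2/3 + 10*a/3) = a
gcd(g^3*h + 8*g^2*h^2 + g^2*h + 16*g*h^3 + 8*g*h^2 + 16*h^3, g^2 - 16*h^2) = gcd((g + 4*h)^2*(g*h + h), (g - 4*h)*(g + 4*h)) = g + 4*h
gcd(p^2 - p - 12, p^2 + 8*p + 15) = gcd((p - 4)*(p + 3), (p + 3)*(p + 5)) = p + 3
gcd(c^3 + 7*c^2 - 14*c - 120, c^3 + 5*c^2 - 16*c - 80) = c^2 + c - 20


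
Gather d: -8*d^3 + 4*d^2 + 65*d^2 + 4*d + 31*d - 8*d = -8*d^3 + 69*d^2 + 27*d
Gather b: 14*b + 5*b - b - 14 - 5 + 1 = 18*b - 18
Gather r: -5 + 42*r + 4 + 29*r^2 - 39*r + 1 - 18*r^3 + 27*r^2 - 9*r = -18*r^3 + 56*r^2 - 6*r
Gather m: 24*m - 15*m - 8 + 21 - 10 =9*m + 3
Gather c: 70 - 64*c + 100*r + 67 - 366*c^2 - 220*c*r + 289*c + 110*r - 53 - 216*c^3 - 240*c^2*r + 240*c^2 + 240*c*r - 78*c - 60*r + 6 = -216*c^3 + c^2*(-240*r - 126) + c*(20*r + 147) + 150*r + 90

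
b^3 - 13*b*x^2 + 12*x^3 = (b - 3*x)*(b - x)*(b + 4*x)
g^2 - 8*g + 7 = (g - 7)*(g - 1)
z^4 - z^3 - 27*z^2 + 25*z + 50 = (z - 5)*(z - 2)*(z + 1)*(z + 5)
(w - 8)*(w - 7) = w^2 - 15*w + 56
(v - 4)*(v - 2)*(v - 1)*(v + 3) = v^4 - 4*v^3 - 7*v^2 + 34*v - 24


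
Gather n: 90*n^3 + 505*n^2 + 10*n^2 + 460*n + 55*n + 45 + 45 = 90*n^3 + 515*n^2 + 515*n + 90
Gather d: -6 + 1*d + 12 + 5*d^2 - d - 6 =5*d^2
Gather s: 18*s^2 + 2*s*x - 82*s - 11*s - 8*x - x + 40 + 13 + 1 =18*s^2 + s*(2*x - 93) - 9*x + 54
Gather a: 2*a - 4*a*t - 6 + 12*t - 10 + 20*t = a*(2 - 4*t) + 32*t - 16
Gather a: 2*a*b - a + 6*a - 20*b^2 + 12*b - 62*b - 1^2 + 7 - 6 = a*(2*b + 5) - 20*b^2 - 50*b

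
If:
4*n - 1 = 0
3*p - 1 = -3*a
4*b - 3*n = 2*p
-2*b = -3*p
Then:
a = 7/48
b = 9/32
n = 1/4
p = 3/16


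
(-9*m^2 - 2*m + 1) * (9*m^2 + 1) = -81*m^4 - 18*m^3 - 2*m + 1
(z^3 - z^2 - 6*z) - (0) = z^3 - z^2 - 6*z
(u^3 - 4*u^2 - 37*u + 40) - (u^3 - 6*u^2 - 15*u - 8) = 2*u^2 - 22*u + 48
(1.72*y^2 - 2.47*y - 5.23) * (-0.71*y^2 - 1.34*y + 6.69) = -1.2212*y^4 - 0.5511*y^3 + 18.5299*y^2 - 9.5161*y - 34.9887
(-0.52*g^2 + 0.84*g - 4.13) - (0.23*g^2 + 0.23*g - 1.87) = -0.75*g^2 + 0.61*g - 2.26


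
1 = 1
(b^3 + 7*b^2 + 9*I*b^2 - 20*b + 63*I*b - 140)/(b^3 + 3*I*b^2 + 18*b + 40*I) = (b^2 + b*(7 + 4*I) + 28*I)/(b^2 - 2*I*b + 8)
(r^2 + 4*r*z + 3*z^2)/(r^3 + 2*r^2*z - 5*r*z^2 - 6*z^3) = 1/(r - 2*z)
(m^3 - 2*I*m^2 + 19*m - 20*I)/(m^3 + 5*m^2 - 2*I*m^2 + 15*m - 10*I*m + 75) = (m^2 + 3*I*m + 4)/(m^2 + m*(5 + 3*I) + 15*I)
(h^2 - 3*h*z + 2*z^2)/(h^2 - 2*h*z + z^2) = (-h + 2*z)/(-h + z)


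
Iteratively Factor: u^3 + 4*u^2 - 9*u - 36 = (u - 3)*(u^2 + 7*u + 12) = (u - 3)*(u + 3)*(u + 4)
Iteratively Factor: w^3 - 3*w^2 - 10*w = (w + 2)*(w^2 - 5*w) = w*(w + 2)*(w - 5)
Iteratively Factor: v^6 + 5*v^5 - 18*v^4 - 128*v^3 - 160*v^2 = (v - 5)*(v^5 + 10*v^4 + 32*v^3 + 32*v^2) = v*(v - 5)*(v^4 + 10*v^3 + 32*v^2 + 32*v) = v*(v - 5)*(v + 2)*(v^3 + 8*v^2 + 16*v) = v*(v - 5)*(v + 2)*(v + 4)*(v^2 + 4*v) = v*(v - 5)*(v + 2)*(v + 4)^2*(v)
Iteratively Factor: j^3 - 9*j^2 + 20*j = (j - 5)*(j^2 - 4*j) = (j - 5)*(j - 4)*(j)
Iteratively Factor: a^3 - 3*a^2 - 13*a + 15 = (a + 3)*(a^2 - 6*a + 5) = (a - 5)*(a + 3)*(a - 1)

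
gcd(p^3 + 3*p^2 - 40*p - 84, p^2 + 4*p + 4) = p + 2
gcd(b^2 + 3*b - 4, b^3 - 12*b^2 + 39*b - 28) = b - 1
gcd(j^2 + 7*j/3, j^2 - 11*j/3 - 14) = j + 7/3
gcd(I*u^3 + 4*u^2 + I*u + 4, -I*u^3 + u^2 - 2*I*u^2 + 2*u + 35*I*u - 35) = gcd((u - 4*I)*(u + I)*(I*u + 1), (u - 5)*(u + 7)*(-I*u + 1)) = u + I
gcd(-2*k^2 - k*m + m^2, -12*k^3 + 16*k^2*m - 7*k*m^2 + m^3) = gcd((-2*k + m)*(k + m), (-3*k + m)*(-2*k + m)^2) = 2*k - m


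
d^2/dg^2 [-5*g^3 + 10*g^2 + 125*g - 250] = 20 - 30*g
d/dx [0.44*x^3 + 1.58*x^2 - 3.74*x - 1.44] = 1.32*x^2 + 3.16*x - 3.74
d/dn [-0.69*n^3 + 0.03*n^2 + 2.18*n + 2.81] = -2.07*n^2 + 0.06*n + 2.18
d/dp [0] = 0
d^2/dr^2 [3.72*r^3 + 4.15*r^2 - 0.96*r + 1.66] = 22.32*r + 8.3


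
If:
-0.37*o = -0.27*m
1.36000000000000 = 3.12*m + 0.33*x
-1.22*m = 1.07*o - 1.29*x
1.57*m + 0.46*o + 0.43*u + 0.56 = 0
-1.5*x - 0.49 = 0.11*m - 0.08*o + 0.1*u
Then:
No Solution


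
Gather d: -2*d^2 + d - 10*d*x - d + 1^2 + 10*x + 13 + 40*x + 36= -2*d^2 - 10*d*x + 50*x + 50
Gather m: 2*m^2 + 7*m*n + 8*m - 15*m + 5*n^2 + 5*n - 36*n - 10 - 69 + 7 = 2*m^2 + m*(7*n - 7) + 5*n^2 - 31*n - 72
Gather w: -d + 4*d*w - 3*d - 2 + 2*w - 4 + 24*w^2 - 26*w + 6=-4*d + 24*w^2 + w*(4*d - 24)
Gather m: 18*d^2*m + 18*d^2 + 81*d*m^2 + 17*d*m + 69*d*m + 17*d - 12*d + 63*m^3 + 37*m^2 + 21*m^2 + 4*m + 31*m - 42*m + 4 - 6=18*d^2 + 5*d + 63*m^3 + m^2*(81*d + 58) + m*(18*d^2 + 86*d - 7) - 2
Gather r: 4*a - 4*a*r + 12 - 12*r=4*a + r*(-4*a - 12) + 12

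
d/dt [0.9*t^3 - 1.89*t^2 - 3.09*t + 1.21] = 2.7*t^2 - 3.78*t - 3.09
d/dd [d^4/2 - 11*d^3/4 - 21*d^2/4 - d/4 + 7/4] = 2*d^3 - 33*d^2/4 - 21*d/2 - 1/4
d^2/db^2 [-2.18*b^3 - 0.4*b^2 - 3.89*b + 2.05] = -13.08*b - 0.8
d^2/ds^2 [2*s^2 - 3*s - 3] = 4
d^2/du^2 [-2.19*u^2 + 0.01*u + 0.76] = -4.38000000000000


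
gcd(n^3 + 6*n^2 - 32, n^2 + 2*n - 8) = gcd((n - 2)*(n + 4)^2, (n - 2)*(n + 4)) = n^2 + 2*n - 8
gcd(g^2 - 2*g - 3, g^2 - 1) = g + 1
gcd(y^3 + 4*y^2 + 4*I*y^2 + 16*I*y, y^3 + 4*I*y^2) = y^2 + 4*I*y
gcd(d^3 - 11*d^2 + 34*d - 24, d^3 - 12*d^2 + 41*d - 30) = d^2 - 7*d + 6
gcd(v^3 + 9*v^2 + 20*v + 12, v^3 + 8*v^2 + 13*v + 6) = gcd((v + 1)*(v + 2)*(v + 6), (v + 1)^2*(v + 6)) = v^2 + 7*v + 6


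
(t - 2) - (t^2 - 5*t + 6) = -t^2 + 6*t - 8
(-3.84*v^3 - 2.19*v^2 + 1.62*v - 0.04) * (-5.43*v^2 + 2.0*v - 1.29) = 20.8512*v^5 + 4.2117*v^4 - 8.223*v^3 + 6.2823*v^2 - 2.1698*v + 0.0516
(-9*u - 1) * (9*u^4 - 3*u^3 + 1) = -81*u^5 + 18*u^4 + 3*u^3 - 9*u - 1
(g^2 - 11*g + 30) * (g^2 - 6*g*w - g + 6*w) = g^4 - 6*g^3*w - 12*g^3 + 72*g^2*w + 41*g^2 - 246*g*w - 30*g + 180*w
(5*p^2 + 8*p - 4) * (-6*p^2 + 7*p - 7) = -30*p^4 - 13*p^3 + 45*p^2 - 84*p + 28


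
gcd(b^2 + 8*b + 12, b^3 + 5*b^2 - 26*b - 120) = b + 6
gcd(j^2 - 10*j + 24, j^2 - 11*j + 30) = j - 6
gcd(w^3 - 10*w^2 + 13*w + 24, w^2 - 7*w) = 1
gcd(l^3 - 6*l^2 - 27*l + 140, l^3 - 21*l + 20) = l^2 + l - 20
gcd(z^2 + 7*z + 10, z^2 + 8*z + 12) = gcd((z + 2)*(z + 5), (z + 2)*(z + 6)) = z + 2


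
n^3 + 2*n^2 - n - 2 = (n - 1)*(n + 1)*(n + 2)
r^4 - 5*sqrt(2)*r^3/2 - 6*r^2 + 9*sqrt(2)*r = r*(r - 3*sqrt(2))*(r - sqrt(2))*(r + 3*sqrt(2)/2)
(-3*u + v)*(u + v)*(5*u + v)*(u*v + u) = -15*u^4*v - 15*u^4 - 13*u^3*v^2 - 13*u^3*v + 3*u^2*v^3 + 3*u^2*v^2 + u*v^4 + u*v^3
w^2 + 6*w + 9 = (w + 3)^2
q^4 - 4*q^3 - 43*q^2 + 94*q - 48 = (q - 8)*(q - 1)^2*(q + 6)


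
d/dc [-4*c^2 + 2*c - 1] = 2 - 8*c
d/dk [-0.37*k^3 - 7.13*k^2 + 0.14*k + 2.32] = -1.11*k^2 - 14.26*k + 0.14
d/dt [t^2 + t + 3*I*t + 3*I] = 2*t + 1 + 3*I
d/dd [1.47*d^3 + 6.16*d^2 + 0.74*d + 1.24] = 4.41*d^2 + 12.32*d + 0.74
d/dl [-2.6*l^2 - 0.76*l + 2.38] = -5.2*l - 0.76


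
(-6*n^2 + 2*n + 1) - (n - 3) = -6*n^2 + n + 4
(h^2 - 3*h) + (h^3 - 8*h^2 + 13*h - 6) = h^3 - 7*h^2 + 10*h - 6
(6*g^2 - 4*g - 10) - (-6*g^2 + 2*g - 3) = 12*g^2 - 6*g - 7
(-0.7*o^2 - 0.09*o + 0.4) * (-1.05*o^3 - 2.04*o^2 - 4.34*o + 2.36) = 0.735*o^5 + 1.5225*o^4 + 2.8016*o^3 - 2.0774*o^2 - 1.9484*o + 0.944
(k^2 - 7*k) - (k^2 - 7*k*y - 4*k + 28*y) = 7*k*y - 3*k - 28*y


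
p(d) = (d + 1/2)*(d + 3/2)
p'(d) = 2*d + 2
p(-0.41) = 0.10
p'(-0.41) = 1.18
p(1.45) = 5.75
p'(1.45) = 4.90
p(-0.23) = 0.34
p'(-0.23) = 1.54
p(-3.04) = 3.91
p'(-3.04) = -4.08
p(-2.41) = 1.74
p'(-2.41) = -2.82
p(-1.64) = 0.16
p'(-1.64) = -1.28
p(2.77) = 13.96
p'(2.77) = 7.54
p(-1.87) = 0.51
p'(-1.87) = -1.74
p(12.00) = 168.75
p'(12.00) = 26.00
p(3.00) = 15.75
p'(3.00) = 8.00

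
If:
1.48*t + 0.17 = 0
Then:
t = -0.11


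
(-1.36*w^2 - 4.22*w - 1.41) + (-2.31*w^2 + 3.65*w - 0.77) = -3.67*w^2 - 0.57*w - 2.18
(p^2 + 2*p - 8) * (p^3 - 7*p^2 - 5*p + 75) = p^5 - 5*p^4 - 27*p^3 + 121*p^2 + 190*p - 600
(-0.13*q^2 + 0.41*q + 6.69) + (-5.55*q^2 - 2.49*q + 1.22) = -5.68*q^2 - 2.08*q + 7.91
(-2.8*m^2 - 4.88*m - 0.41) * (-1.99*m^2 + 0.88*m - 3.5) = 5.572*m^4 + 7.2472*m^3 + 6.3215*m^2 + 16.7192*m + 1.435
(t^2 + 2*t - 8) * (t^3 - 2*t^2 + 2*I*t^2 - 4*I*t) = t^5 + 2*I*t^4 - 12*t^3 + 16*t^2 - 24*I*t^2 + 32*I*t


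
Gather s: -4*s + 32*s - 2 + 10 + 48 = 28*s + 56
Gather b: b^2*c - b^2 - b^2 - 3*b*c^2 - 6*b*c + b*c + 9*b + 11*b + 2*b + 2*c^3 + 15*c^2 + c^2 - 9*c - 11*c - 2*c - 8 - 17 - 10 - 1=b^2*(c - 2) + b*(-3*c^2 - 5*c + 22) + 2*c^3 + 16*c^2 - 22*c - 36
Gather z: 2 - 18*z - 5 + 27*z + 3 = 9*z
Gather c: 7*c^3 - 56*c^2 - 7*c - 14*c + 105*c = 7*c^3 - 56*c^2 + 84*c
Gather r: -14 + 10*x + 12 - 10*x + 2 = 0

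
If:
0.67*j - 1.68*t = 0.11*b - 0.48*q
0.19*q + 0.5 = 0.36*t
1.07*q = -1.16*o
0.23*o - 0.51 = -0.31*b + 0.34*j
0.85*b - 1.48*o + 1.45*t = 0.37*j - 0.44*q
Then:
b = 3.96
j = 3.14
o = 1.51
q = -1.64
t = 0.52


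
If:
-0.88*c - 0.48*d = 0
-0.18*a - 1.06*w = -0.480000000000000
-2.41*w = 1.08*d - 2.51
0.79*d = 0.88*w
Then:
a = -1.42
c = -0.42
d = 0.77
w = 0.69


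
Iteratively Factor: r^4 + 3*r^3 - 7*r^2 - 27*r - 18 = (r + 1)*(r^3 + 2*r^2 - 9*r - 18) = (r + 1)*(r + 3)*(r^2 - r - 6) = (r + 1)*(r + 2)*(r + 3)*(r - 3)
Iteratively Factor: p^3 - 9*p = (p + 3)*(p^2 - 3*p) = p*(p + 3)*(p - 3)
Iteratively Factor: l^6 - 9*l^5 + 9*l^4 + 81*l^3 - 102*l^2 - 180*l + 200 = (l + 2)*(l^5 - 11*l^4 + 31*l^3 + 19*l^2 - 140*l + 100) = (l - 5)*(l + 2)*(l^4 - 6*l^3 + l^2 + 24*l - 20) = (l - 5)*(l - 2)*(l + 2)*(l^3 - 4*l^2 - 7*l + 10) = (l - 5)*(l - 2)*(l + 2)^2*(l^2 - 6*l + 5) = (l - 5)*(l - 2)*(l - 1)*(l + 2)^2*(l - 5)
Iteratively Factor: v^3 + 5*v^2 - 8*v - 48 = (v - 3)*(v^2 + 8*v + 16) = (v - 3)*(v + 4)*(v + 4)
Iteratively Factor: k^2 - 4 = (k + 2)*(k - 2)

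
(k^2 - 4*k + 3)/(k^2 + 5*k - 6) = (k - 3)/(k + 6)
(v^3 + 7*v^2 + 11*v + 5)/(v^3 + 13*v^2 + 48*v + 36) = (v^2 + 6*v + 5)/(v^2 + 12*v + 36)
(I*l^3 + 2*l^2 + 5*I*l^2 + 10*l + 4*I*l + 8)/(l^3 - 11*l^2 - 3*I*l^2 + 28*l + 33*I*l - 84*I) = (I*l^3 + l^2*(2 + 5*I) + l*(10 + 4*I) + 8)/(l^3 + l^2*(-11 - 3*I) + l*(28 + 33*I) - 84*I)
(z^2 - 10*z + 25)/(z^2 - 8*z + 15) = (z - 5)/(z - 3)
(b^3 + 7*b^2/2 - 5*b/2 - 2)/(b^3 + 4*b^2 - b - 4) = (b + 1/2)/(b + 1)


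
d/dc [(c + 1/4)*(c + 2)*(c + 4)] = 3*c^2 + 25*c/2 + 19/2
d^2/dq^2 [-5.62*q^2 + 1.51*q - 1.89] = -11.2400000000000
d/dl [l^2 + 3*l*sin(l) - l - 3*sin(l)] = 3*l*cos(l) + 2*l - 3*sqrt(2)*cos(l + pi/4) - 1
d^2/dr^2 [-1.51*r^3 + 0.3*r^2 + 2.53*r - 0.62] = 0.6 - 9.06*r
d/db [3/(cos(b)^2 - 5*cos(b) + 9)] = 3*(2*cos(b) - 5)*sin(b)/(cos(b)^2 - 5*cos(b) + 9)^2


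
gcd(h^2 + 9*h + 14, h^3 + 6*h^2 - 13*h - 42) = h^2 + 9*h + 14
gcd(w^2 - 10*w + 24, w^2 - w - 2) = 1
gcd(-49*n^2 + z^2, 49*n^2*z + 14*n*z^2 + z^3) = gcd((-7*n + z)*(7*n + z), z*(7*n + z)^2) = 7*n + z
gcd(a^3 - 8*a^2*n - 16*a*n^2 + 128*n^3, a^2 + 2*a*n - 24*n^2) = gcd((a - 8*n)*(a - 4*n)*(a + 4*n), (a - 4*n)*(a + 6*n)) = a - 4*n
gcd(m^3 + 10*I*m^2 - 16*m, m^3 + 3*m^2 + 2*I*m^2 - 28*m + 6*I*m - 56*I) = m + 2*I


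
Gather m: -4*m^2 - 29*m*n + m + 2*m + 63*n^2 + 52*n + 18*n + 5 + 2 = -4*m^2 + m*(3 - 29*n) + 63*n^2 + 70*n + 7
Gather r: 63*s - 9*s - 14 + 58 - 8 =54*s + 36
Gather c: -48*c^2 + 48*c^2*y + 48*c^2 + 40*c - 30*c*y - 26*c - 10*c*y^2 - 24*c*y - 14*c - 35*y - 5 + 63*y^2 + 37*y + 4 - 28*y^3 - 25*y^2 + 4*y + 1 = 48*c^2*y + c*(-10*y^2 - 54*y) - 28*y^3 + 38*y^2 + 6*y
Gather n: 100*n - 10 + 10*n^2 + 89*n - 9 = 10*n^2 + 189*n - 19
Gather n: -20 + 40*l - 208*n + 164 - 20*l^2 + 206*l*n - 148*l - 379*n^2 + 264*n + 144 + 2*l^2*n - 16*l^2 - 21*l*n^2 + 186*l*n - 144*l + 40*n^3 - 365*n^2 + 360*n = -36*l^2 - 252*l + 40*n^3 + n^2*(-21*l - 744) + n*(2*l^2 + 392*l + 416) + 288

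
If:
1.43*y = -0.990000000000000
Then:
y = -0.69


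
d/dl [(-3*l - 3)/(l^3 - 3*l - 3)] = 3*(-l^3 + 3*l + 3*(l + 1)*(l^2 - 1) + 3)/(-l^3 + 3*l + 3)^2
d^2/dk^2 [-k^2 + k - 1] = -2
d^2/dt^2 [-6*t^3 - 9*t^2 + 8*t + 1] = -36*t - 18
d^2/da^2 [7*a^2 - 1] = 14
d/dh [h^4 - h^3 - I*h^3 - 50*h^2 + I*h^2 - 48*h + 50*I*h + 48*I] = 4*h^3 - 3*h^2*(1 + I) + 2*h*(-50 + I) - 48 + 50*I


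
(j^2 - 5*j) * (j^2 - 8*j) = j^4 - 13*j^3 + 40*j^2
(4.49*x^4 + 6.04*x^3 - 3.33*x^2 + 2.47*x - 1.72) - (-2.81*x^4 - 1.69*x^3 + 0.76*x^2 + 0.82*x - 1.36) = 7.3*x^4 + 7.73*x^3 - 4.09*x^2 + 1.65*x - 0.36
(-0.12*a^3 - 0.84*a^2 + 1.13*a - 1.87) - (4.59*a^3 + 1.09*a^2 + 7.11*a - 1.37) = -4.71*a^3 - 1.93*a^2 - 5.98*a - 0.5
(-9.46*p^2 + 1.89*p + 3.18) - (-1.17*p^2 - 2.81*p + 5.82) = -8.29*p^2 + 4.7*p - 2.64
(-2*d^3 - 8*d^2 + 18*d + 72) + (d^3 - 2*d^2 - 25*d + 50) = -d^3 - 10*d^2 - 7*d + 122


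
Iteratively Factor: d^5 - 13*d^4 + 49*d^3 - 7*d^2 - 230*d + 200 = (d - 5)*(d^4 - 8*d^3 + 9*d^2 + 38*d - 40) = (d - 5)*(d - 1)*(d^3 - 7*d^2 + 2*d + 40) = (d - 5)^2*(d - 1)*(d^2 - 2*d - 8) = (d - 5)^2*(d - 4)*(d - 1)*(d + 2)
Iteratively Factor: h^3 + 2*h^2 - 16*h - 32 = (h + 2)*(h^2 - 16) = (h - 4)*(h + 2)*(h + 4)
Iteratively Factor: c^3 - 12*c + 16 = (c + 4)*(c^2 - 4*c + 4) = (c - 2)*(c + 4)*(c - 2)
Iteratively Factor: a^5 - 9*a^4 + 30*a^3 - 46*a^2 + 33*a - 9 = (a - 3)*(a^4 - 6*a^3 + 12*a^2 - 10*a + 3) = (a - 3)*(a - 1)*(a^3 - 5*a^2 + 7*a - 3) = (a - 3)*(a - 1)^2*(a^2 - 4*a + 3) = (a - 3)^2*(a - 1)^2*(a - 1)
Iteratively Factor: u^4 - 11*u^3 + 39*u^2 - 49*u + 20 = (u - 1)*(u^3 - 10*u^2 + 29*u - 20) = (u - 4)*(u - 1)*(u^2 - 6*u + 5) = (u - 4)*(u - 1)^2*(u - 5)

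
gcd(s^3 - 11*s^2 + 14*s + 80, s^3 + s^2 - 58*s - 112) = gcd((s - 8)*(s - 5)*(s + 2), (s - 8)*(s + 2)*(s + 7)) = s^2 - 6*s - 16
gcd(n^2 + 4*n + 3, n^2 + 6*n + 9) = n + 3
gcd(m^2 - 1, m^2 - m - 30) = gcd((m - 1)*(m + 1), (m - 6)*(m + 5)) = 1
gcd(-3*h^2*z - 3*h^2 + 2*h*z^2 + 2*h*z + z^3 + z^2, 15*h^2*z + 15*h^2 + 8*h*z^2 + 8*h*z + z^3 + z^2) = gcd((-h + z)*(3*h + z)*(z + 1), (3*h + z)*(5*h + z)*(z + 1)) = 3*h*z + 3*h + z^2 + z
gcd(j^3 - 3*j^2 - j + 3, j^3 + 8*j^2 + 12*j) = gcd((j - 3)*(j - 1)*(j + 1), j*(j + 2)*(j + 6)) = 1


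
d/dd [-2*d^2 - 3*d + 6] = -4*d - 3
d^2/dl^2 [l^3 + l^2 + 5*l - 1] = 6*l + 2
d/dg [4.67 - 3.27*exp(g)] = -3.27*exp(g)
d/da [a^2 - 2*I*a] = 2*a - 2*I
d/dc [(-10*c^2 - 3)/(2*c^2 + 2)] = -7*c/(c^2 + 1)^2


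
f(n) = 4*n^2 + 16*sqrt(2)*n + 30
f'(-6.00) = -25.37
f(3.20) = 143.37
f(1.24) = 64.21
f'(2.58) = 43.27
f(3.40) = 153.17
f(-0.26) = 24.39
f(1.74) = 81.48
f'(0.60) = 27.43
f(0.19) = 34.44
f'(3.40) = 49.83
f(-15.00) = 590.59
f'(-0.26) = 20.55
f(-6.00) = 38.24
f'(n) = 8*n + 16*sqrt(2)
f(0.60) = 45.02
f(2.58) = 115.00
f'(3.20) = 48.23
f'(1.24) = 32.55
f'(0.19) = 24.15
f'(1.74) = 36.55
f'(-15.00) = -97.37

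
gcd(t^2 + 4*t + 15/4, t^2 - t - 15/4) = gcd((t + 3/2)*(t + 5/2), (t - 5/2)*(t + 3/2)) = t + 3/2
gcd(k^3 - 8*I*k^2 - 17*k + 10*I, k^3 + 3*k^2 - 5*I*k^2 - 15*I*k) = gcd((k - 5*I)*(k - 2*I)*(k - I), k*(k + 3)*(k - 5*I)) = k - 5*I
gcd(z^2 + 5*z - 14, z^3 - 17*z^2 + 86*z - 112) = z - 2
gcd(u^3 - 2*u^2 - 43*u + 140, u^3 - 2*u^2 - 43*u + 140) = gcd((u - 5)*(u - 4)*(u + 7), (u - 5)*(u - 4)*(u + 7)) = u^3 - 2*u^2 - 43*u + 140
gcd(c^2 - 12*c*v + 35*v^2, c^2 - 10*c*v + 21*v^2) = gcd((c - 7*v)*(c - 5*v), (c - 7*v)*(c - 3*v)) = -c + 7*v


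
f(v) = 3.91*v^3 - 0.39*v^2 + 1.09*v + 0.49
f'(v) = 11.73*v^2 - 0.78*v + 1.09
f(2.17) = 40.97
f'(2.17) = 54.63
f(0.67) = 2.22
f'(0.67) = 5.83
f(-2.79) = -90.50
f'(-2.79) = 94.57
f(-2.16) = -43.09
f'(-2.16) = 57.50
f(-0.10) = 0.37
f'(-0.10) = 1.29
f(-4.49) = -366.20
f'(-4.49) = 241.07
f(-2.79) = -90.50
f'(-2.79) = 94.57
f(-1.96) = -32.59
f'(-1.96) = 47.68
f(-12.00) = -6825.23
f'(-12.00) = 1699.57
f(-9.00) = -2891.30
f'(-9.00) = 958.24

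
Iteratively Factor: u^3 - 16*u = (u)*(u^2 - 16) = u*(u - 4)*(u + 4)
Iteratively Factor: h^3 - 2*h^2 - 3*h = (h - 3)*(h^2 + h) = h*(h - 3)*(h + 1)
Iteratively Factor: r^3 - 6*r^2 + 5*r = (r - 1)*(r^2 - 5*r) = r*(r - 1)*(r - 5)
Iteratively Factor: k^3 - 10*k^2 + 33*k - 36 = (k - 3)*(k^2 - 7*k + 12) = (k - 3)^2*(k - 4)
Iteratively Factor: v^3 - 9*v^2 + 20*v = (v)*(v^2 - 9*v + 20) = v*(v - 5)*(v - 4)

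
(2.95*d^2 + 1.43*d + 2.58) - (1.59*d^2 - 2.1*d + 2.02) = 1.36*d^2 + 3.53*d + 0.56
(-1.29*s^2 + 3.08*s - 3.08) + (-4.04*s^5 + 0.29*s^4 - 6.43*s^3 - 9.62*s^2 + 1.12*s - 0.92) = -4.04*s^5 + 0.29*s^4 - 6.43*s^3 - 10.91*s^2 + 4.2*s - 4.0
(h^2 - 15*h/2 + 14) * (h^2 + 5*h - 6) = h^4 - 5*h^3/2 - 59*h^2/2 + 115*h - 84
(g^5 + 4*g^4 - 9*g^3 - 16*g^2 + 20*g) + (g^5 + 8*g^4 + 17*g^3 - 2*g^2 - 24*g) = 2*g^5 + 12*g^4 + 8*g^3 - 18*g^2 - 4*g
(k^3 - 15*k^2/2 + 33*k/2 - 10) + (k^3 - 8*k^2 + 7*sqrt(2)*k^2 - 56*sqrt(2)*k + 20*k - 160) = 2*k^3 - 31*k^2/2 + 7*sqrt(2)*k^2 - 56*sqrt(2)*k + 73*k/2 - 170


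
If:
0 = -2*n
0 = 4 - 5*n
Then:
No Solution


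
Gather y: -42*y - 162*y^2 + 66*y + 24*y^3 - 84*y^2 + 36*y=24*y^3 - 246*y^2 + 60*y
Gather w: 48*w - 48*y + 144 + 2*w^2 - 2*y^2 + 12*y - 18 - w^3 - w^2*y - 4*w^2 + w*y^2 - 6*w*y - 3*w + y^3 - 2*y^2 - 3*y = -w^3 + w^2*(-y - 2) + w*(y^2 - 6*y + 45) + y^3 - 4*y^2 - 39*y + 126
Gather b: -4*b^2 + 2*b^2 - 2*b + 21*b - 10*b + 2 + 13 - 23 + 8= -2*b^2 + 9*b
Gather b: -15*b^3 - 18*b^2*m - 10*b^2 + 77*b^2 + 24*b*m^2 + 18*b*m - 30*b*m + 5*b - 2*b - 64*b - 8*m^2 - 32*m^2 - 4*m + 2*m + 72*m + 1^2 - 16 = -15*b^3 + b^2*(67 - 18*m) + b*(24*m^2 - 12*m - 61) - 40*m^2 + 70*m - 15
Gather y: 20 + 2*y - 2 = 2*y + 18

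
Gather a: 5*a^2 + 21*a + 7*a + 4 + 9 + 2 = 5*a^2 + 28*a + 15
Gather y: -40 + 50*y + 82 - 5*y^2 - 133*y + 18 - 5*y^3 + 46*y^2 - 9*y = -5*y^3 + 41*y^2 - 92*y + 60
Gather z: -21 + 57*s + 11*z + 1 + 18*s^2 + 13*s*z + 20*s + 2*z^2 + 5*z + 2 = 18*s^2 + 77*s + 2*z^2 + z*(13*s + 16) - 18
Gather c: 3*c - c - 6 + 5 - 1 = 2*c - 2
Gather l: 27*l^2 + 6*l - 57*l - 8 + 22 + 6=27*l^2 - 51*l + 20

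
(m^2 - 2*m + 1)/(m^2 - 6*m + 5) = (m - 1)/(m - 5)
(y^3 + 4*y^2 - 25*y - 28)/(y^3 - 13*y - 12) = (y + 7)/(y + 3)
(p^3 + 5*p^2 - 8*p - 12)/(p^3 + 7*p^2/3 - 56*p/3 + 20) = 3*(p + 1)/(3*p - 5)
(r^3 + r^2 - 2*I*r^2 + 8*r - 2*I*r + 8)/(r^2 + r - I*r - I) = (r^2 - 2*I*r + 8)/(r - I)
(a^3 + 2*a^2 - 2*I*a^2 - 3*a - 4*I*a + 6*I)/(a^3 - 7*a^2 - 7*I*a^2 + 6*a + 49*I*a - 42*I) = (a^2 + a*(3 - 2*I) - 6*I)/(a^2 - a*(6 + 7*I) + 42*I)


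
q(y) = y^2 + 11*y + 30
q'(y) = 2*y + 11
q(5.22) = 114.67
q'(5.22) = 21.44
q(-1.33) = 17.14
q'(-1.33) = 8.34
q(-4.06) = 1.82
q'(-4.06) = 2.88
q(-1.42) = 16.40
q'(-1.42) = 8.16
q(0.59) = 36.84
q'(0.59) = 12.18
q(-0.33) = 26.48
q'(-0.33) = 10.34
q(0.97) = 41.61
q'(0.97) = 12.94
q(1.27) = 45.58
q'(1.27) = 13.54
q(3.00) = 72.00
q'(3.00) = 17.00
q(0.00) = 30.00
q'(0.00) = 11.00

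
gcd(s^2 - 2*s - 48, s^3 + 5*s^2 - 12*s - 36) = s + 6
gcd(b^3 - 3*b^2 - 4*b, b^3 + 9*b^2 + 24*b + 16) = b + 1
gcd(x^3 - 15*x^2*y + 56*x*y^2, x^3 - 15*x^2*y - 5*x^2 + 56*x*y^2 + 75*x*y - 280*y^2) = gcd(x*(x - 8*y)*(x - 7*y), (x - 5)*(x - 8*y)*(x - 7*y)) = x^2 - 15*x*y + 56*y^2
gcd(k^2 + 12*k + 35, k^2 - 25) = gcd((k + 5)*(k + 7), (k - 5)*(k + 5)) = k + 5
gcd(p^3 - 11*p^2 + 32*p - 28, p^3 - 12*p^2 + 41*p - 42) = p^2 - 9*p + 14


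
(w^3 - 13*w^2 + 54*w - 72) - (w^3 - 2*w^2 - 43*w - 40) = -11*w^2 + 97*w - 32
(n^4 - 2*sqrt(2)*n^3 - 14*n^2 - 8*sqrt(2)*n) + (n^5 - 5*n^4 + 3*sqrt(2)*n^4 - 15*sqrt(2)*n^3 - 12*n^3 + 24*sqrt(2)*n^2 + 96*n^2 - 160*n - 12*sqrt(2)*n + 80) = n^5 - 4*n^4 + 3*sqrt(2)*n^4 - 17*sqrt(2)*n^3 - 12*n^3 + 24*sqrt(2)*n^2 + 82*n^2 - 160*n - 20*sqrt(2)*n + 80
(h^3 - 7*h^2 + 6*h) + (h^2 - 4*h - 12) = h^3 - 6*h^2 + 2*h - 12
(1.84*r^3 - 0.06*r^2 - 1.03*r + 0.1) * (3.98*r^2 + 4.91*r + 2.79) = 7.3232*r^5 + 8.7956*r^4 + 0.7396*r^3 - 4.8267*r^2 - 2.3827*r + 0.279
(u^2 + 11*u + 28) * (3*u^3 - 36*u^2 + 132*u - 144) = 3*u^5 - 3*u^4 - 180*u^3 + 300*u^2 + 2112*u - 4032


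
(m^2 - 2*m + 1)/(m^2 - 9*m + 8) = (m - 1)/(m - 8)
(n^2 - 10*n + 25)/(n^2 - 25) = (n - 5)/(n + 5)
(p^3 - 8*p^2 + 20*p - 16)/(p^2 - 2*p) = p - 6 + 8/p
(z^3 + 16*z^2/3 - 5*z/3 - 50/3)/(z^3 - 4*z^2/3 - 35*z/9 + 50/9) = 3*(z + 5)/(3*z - 5)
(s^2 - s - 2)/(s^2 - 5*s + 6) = (s + 1)/(s - 3)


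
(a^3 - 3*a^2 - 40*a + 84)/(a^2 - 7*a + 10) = (a^2 - a - 42)/(a - 5)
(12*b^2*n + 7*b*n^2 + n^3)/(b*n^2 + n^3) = (12*b^2 + 7*b*n + n^2)/(n*(b + n))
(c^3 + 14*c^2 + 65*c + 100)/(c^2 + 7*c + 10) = (c^2 + 9*c + 20)/(c + 2)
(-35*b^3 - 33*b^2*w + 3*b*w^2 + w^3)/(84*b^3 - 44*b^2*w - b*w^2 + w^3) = (-5*b^2 - 4*b*w + w^2)/(12*b^2 - 8*b*w + w^2)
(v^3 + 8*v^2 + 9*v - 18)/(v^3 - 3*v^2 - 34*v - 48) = (v^2 + 5*v - 6)/(v^2 - 6*v - 16)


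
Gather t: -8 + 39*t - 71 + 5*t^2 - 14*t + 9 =5*t^2 + 25*t - 70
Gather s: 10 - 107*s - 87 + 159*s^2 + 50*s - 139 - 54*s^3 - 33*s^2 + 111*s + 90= -54*s^3 + 126*s^2 + 54*s - 126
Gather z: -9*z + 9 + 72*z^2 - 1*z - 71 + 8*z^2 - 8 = 80*z^2 - 10*z - 70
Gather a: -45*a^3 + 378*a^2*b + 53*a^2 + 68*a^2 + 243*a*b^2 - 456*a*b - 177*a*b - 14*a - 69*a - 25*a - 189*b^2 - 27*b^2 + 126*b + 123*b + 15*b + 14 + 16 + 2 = -45*a^3 + a^2*(378*b + 121) + a*(243*b^2 - 633*b - 108) - 216*b^2 + 264*b + 32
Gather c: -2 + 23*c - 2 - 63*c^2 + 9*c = -63*c^2 + 32*c - 4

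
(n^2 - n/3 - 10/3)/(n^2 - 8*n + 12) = (n + 5/3)/(n - 6)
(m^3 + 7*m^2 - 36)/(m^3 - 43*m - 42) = (m^2 + m - 6)/(m^2 - 6*m - 7)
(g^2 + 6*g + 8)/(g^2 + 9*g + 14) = (g + 4)/(g + 7)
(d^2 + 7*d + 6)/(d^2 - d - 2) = (d + 6)/(d - 2)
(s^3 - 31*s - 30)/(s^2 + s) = s - 1 - 30/s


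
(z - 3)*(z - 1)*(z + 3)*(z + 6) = z^4 + 5*z^3 - 15*z^2 - 45*z + 54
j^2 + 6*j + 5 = (j + 1)*(j + 5)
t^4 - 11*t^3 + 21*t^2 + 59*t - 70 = (t - 7)*(t - 5)*(t - 1)*(t + 2)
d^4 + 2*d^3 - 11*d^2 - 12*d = d*(d - 3)*(d + 1)*(d + 4)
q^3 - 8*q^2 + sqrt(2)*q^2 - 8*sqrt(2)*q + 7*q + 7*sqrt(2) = (q - 7)*(q - 1)*(q + sqrt(2))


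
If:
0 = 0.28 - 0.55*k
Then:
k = 0.51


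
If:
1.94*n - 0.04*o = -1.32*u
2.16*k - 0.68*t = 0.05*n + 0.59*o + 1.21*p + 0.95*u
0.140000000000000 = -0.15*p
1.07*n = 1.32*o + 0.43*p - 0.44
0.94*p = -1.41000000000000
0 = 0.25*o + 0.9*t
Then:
No Solution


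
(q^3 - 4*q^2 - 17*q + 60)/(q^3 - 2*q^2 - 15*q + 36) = (q - 5)/(q - 3)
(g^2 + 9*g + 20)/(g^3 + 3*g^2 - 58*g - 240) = (g + 4)/(g^2 - 2*g - 48)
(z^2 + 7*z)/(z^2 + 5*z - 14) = z/(z - 2)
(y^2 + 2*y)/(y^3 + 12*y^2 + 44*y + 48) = y/(y^2 + 10*y + 24)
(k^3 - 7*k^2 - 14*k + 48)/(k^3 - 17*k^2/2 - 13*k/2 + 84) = 2*(k - 2)/(2*k - 7)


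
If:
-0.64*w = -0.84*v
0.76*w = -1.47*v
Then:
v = 0.00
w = 0.00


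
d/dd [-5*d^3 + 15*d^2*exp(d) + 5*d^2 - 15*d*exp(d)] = 15*d^2*exp(d) - 15*d^2 + 15*d*exp(d) + 10*d - 15*exp(d)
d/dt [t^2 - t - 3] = 2*t - 1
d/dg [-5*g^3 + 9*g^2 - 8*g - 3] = -15*g^2 + 18*g - 8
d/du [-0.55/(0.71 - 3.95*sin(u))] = -2.1725*cos(u)/(3.95*sin(u) - 0.71)^2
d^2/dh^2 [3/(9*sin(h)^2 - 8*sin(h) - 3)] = 6*(162*sin(h)^4 - 108*sin(h)^3 - 157*sin(h)^2 + 204*sin(h) - 91)/(-9*sin(h)^2 + 8*sin(h) + 3)^3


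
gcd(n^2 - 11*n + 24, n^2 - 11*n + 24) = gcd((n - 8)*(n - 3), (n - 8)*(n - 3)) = n^2 - 11*n + 24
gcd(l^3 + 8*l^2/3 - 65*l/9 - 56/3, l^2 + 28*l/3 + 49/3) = l + 7/3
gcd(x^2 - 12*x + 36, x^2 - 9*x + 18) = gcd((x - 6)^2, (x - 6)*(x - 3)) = x - 6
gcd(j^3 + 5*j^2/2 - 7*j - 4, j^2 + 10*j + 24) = j + 4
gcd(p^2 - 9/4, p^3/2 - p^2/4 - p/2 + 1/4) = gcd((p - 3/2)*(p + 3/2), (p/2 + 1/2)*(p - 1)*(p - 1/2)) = 1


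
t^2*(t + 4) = t^3 + 4*t^2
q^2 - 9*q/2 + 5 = (q - 5/2)*(q - 2)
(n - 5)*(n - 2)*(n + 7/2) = n^3 - 7*n^2/2 - 29*n/2 + 35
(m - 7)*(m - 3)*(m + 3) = m^3 - 7*m^2 - 9*m + 63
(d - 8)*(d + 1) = d^2 - 7*d - 8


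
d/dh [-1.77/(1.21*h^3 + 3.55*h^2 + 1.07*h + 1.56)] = (6.4251*h^2 + 12.567*h + 1.8939)/(1.21*h^3 + 3.55*h^2 + 1.07*h + 1.56)^2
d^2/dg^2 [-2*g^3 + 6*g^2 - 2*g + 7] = 12 - 12*g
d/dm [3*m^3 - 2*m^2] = m*(9*m - 4)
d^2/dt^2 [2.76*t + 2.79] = 0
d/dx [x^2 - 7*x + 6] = 2*x - 7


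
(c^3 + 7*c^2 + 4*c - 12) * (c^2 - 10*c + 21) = c^5 - 3*c^4 - 45*c^3 + 95*c^2 + 204*c - 252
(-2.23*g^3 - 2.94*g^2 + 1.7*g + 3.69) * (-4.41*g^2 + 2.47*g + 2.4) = 9.8343*g^5 + 7.4573*g^4 - 20.1108*g^3 - 19.1299*g^2 + 13.1943*g + 8.856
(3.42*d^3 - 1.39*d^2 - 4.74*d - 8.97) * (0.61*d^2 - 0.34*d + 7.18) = 2.0862*d^5 - 2.0107*d^4 + 22.1368*d^3 - 13.8403*d^2 - 30.9834*d - 64.4046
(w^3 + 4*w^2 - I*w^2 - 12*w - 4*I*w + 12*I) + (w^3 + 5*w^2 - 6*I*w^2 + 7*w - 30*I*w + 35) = 2*w^3 + 9*w^2 - 7*I*w^2 - 5*w - 34*I*w + 35 + 12*I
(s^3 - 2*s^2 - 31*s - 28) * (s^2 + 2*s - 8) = s^5 - 43*s^3 - 74*s^2 + 192*s + 224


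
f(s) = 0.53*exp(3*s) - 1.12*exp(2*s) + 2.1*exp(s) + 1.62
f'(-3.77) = 0.05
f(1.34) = 22.83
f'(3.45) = 47542.15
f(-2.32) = 1.82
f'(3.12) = 17365.63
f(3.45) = 15522.66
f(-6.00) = 1.63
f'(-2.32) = 0.19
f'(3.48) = 52087.06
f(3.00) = 3886.59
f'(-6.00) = 0.01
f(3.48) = 17016.06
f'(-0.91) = 0.59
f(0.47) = 4.28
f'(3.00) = 12022.40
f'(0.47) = 4.14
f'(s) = 1.59*exp(3*s) - 2.24*exp(2*s) + 2.1*exp(s)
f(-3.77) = 1.67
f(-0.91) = 2.32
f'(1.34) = 63.91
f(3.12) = 5630.40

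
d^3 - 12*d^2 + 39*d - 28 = (d - 7)*(d - 4)*(d - 1)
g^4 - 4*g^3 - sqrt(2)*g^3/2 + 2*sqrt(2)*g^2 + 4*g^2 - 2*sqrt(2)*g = g*(g - 2)^2*(g - sqrt(2)/2)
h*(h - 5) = h^2 - 5*h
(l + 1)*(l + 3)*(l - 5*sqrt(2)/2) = l^3 - 5*sqrt(2)*l^2/2 + 4*l^2 - 10*sqrt(2)*l + 3*l - 15*sqrt(2)/2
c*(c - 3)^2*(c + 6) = c^4 - 27*c^2 + 54*c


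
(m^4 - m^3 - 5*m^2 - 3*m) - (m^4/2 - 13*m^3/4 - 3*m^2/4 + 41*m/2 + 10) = m^4/2 + 9*m^3/4 - 17*m^2/4 - 47*m/2 - 10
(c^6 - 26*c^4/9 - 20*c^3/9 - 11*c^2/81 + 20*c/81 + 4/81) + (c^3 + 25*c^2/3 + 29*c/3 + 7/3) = c^6 - 26*c^4/9 - 11*c^3/9 + 664*c^2/81 + 803*c/81 + 193/81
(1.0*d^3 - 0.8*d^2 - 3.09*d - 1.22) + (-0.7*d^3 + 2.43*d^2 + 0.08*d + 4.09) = 0.3*d^3 + 1.63*d^2 - 3.01*d + 2.87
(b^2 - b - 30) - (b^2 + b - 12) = -2*b - 18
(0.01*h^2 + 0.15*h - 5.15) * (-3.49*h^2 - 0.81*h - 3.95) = -0.0349*h^4 - 0.5316*h^3 + 17.8125*h^2 + 3.579*h + 20.3425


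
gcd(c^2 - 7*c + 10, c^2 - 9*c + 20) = c - 5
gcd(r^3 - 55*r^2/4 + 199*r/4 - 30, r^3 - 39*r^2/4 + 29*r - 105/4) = r - 5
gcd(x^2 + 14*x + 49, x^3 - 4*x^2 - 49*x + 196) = x + 7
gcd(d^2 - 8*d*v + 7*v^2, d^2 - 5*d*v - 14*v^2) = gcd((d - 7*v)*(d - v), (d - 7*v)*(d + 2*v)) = -d + 7*v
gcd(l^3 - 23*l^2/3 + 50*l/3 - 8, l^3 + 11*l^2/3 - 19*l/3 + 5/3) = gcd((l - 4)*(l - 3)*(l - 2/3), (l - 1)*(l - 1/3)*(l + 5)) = 1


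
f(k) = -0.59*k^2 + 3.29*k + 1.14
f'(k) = 3.29 - 1.18*k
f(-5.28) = -32.68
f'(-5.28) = 9.52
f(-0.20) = 0.46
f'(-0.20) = 3.53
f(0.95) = 3.73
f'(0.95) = 2.17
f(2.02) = 5.38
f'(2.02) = 0.91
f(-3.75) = -19.49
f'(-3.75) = 7.72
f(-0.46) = -0.50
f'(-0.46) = 3.83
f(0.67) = 3.08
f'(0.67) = 2.50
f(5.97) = -0.25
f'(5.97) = -3.75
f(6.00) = -0.36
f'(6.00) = -3.79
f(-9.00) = -76.26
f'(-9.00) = 13.91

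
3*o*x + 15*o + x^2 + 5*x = (3*o + x)*(x + 5)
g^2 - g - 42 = (g - 7)*(g + 6)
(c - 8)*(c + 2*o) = c^2 + 2*c*o - 8*c - 16*o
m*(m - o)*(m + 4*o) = m^3 + 3*m^2*o - 4*m*o^2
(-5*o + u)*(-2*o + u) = 10*o^2 - 7*o*u + u^2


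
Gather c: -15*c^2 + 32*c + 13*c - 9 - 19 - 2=-15*c^2 + 45*c - 30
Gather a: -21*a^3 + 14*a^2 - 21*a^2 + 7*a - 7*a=-21*a^3 - 7*a^2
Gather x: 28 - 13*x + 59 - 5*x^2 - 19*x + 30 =-5*x^2 - 32*x + 117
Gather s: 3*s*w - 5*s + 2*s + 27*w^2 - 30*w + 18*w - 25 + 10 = s*(3*w - 3) + 27*w^2 - 12*w - 15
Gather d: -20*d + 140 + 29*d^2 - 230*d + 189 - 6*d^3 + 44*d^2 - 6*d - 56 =-6*d^3 + 73*d^2 - 256*d + 273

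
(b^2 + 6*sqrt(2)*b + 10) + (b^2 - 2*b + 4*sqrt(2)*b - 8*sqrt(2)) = 2*b^2 - 2*b + 10*sqrt(2)*b - 8*sqrt(2) + 10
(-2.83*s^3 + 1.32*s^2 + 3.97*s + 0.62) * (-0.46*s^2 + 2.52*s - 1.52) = 1.3018*s^5 - 7.7388*s^4 + 5.8018*s^3 + 7.7128*s^2 - 4.472*s - 0.9424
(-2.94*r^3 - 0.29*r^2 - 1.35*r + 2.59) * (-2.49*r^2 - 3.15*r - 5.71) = 7.3206*r^5 + 9.9831*r^4 + 21.0624*r^3 - 0.5407*r^2 - 0.449999999999999*r - 14.7889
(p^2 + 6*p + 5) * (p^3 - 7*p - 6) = p^5 + 6*p^4 - 2*p^3 - 48*p^2 - 71*p - 30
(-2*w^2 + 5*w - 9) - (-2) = -2*w^2 + 5*w - 7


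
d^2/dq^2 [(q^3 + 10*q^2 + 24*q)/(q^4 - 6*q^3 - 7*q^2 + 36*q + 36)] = 2*(q^9 + 30*q^8 - 15*q^7 - 1016*q^6 + 144*q^5 + 3888*q^4 + 16908*q^3 + 42552*q^2 + 22032*q - 18144)/(q^12 - 18*q^11 + 87*q^10 + 144*q^9 - 1797*q^8 + 198*q^7 + 14993*q^6 - 1188*q^5 - 64692*q^4 - 31104*q^3 + 112752*q^2 + 139968*q + 46656)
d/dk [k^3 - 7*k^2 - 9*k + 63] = 3*k^2 - 14*k - 9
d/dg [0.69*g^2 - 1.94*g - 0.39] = 1.38*g - 1.94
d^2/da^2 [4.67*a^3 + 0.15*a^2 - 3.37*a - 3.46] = 28.02*a + 0.3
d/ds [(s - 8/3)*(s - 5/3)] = 2*s - 13/3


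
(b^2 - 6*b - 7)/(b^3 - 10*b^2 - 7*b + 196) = (b + 1)/(b^2 - 3*b - 28)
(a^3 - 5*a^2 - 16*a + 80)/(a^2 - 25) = (a^2 - 16)/(a + 5)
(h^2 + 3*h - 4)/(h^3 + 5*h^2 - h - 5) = (h + 4)/(h^2 + 6*h + 5)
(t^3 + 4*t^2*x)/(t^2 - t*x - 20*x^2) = t^2/(t - 5*x)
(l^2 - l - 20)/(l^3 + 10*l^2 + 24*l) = (l - 5)/(l*(l + 6))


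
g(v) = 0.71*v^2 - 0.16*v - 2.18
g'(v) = 1.42*v - 0.16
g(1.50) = -0.82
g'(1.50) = 1.97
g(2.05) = 0.48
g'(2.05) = 2.75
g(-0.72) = -1.70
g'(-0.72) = -1.18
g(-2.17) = 1.51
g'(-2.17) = -3.24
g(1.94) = 0.18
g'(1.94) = 2.59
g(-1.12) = -1.11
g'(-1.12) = -1.75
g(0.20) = -2.18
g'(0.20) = 0.12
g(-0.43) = -1.98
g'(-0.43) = -0.77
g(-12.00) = 101.98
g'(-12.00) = -17.20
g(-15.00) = 159.97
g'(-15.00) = -21.46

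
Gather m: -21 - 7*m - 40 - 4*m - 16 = -11*m - 77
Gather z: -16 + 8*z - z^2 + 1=-z^2 + 8*z - 15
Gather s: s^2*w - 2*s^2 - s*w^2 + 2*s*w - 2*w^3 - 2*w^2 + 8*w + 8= s^2*(w - 2) + s*(-w^2 + 2*w) - 2*w^3 - 2*w^2 + 8*w + 8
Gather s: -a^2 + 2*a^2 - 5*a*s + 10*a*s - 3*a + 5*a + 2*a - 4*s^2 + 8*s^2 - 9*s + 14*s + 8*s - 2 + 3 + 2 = a^2 + 4*a + 4*s^2 + s*(5*a + 13) + 3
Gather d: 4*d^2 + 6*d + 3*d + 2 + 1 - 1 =4*d^2 + 9*d + 2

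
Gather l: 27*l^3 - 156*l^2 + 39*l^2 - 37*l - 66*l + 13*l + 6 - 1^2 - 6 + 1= 27*l^3 - 117*l^2 - 90*l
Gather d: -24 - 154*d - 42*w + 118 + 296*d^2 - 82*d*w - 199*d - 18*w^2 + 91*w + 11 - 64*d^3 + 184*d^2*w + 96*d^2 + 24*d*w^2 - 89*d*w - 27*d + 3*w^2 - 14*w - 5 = -64*d^3 + d^2*(184*w + 392) + d*(24*w^2 - 171*w - 380) - 15*w^2 + 35*w + 100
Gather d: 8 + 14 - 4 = 18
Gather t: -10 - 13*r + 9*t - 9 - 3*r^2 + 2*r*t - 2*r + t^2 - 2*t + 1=-3*r^2 - 15*r + t^2 + t*(2*r + 7) - 18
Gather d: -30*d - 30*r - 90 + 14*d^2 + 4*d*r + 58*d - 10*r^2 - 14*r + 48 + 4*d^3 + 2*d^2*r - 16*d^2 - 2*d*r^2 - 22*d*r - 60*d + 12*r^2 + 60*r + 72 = 4*d^3 + d^2*(2*r - 2) + d*(-2*r^2 - 18*r - 32) + 2*r^2 + 16*r + 30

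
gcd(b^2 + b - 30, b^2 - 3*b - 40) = 1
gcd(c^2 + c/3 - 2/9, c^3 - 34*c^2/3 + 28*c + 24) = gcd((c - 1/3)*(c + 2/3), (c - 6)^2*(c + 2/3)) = c + 2/3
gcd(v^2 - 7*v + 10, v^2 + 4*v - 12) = v - 2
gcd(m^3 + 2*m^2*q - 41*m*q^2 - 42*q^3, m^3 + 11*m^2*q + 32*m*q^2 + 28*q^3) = m + 7*q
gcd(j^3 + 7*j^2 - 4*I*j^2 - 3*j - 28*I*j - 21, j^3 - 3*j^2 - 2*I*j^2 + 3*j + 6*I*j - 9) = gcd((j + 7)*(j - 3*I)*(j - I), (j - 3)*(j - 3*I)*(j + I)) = j - 3*I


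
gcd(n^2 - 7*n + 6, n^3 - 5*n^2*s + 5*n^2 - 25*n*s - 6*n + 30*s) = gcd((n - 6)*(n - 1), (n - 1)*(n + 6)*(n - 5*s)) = n - 1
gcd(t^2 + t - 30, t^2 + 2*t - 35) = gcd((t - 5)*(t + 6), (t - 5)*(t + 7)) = t - 5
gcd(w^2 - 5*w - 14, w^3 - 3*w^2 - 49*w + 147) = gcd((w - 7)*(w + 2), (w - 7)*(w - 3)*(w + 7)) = w - 7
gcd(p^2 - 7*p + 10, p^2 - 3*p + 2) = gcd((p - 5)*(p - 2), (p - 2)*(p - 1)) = p - 2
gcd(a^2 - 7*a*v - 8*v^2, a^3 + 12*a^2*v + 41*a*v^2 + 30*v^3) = a + v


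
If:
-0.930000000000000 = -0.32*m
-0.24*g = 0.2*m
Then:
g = -2.42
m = 2.91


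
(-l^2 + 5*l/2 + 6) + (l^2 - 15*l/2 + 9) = 15 - 5*l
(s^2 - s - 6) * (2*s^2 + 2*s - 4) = 2*s^4 - 18*s^2 - 8*s + 24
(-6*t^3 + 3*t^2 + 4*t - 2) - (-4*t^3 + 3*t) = -2*t^3 + 3*t^2 + t - 2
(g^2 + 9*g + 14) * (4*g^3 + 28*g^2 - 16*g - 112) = 4*g^5 + 64*g^4 + 292*g^3 + 136*g^2 - 1232*g - 1568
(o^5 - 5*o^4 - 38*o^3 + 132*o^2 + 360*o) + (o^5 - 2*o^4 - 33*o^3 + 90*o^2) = 2*o^5 - 7*o^4 - 71*o^3 + 222*o^2 + 360*o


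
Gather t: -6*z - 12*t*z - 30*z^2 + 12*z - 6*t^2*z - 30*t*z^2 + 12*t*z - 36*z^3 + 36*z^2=-6*t^2*z - 30*t*z^2 - 36*z^3 + 6*z^2 + 6*z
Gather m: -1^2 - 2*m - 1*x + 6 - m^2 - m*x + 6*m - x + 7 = -m^2 + m*(4 - x) - 2*x + 12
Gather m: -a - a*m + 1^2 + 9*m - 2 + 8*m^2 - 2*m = -a + 8*m^2 + m*(7 - a) - 1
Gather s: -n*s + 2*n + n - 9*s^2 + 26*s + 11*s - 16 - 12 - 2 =3*n - 9*s^2 + s*(37 - n) - 30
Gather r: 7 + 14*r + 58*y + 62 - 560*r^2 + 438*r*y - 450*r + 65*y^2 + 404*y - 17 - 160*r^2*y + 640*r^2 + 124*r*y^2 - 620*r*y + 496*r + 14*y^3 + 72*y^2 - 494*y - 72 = r^2*(80 - 160*y) + r*(124*y^2 - 182*y + 60) + 14*y^3 + 137*y^2 - 32*y - 20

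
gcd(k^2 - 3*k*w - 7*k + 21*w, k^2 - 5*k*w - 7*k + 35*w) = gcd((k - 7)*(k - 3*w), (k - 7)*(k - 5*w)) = k - 7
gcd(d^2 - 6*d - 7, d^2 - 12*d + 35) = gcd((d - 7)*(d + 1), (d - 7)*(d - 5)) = d - 7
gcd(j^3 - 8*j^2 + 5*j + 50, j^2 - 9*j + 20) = j - 5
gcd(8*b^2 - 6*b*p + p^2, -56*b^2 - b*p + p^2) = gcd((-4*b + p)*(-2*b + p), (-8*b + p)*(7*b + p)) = 1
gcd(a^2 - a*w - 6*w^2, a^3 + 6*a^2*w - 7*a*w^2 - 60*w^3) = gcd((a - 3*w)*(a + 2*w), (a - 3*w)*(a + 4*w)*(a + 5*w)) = -a + 3*w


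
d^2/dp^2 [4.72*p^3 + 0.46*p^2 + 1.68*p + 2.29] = 28.32*p + 0.92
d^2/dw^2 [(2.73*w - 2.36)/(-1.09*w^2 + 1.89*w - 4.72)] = (-(2.18*w - 1.89)*(2.73*w - 2.36)*(4.36*w - 3.78) + (17.8542*w - 15.4642)*(1.09*w^2 - 1.89*w + 4.72))/(1.09*w^2 - 1.89*w + 4.72)^3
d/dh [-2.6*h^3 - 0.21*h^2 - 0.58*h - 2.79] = -7.8*h^2 - 0.42*h - 0.58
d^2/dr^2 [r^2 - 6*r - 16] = 2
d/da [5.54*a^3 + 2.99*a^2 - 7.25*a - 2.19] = 16.62*a^2 + 5.98*a - 7.25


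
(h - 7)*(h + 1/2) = h^2 - 13*h/2 - 7/2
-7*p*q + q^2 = q*(-7*p + q)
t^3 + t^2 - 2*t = t*(t - 1)*(t + 2)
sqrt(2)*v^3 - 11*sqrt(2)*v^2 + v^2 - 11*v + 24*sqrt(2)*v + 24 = (v - 8)*(v - 3)*(sqrt(2)*v + 1)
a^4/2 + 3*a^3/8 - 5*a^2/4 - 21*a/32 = a*(a/2 + 1/4)*(a - 3/2)*(a + 7/4)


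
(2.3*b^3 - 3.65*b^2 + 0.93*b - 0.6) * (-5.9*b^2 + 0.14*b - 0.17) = -13.57*b^5 + 21.857*b^4 - 6.389*b^3 + 4.2907*b^2 - 0.2421*b + 0.102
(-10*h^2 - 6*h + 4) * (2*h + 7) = -20*h^3 - 82*h^2 - 34*h + 28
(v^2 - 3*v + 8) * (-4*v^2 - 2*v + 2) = -4*v^4 + 10*v^3 - 24*v^2 - 22*v + 16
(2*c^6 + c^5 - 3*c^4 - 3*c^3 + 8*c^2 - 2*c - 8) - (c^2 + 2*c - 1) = 2*c^6 + c^5 - 3*c^4 - 3*c^3 + 7*c^2 - 4*c - 7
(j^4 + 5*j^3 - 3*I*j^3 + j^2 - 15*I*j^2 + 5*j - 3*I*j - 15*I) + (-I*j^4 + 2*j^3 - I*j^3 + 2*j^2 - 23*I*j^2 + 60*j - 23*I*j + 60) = j^4 - I*j^4 + 7*j^3 - 4*I*j^3 + 3*j^2 - 38*I*j^2 + 65*j - 26*I*j + 60 - 15*I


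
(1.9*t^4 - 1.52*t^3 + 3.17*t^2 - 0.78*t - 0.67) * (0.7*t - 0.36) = 1.33*t^5 - 1.748*t^4 + 2.7662*t^3 - 1.6872*t^2 - 0.1882*t + 0.2412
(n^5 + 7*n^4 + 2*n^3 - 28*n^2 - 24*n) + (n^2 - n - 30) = n^5 + 7*n^4 + 2*n^3 - 27*n^2 - 25*n - 30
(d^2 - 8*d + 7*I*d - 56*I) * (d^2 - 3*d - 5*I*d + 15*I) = d^4 - 11*d^3 + 2*I*d^3 + 59*d^2 - 22*I*d^2 - 385*d + 48*I*d + 840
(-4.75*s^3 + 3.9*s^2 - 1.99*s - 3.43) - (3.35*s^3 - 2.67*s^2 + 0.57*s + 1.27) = -8.1*s^3 + 6.57*s^2 - 2.56*s - 4.7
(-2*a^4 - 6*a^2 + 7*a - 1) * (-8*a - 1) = 16*a^5 + 2*a^4 + 48*a^3 - 50*a^2 + a + 1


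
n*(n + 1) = n^2 + n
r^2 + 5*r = r*(r + 5)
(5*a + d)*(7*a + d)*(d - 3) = 35*a^2*d - 105*a^2 + 12*a*d^2 - 36*a*d + d^3 - 3*d^2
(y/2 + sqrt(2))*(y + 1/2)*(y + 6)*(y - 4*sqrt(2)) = y^4/2 - sqrt(2)*y^3 + 13*y^3/4 - 13*sqrt(2)*y^2/2 - 13*y^2/2 - 52*y - 3*sqrt(2)*y - 24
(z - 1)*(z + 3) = z^2 + 2*z - 3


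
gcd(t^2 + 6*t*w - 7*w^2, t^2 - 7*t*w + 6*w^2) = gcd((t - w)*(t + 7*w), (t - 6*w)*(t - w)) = t - w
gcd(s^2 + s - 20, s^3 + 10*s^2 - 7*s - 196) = s - 4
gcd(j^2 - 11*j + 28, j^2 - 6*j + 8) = j - 4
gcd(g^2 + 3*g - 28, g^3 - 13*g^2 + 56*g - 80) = g - 4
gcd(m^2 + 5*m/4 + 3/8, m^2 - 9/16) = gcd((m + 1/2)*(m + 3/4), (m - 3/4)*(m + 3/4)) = m + 3/4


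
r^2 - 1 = (r - 1)*(r + 1)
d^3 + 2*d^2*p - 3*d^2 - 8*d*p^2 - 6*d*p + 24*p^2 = (d - 3)*(d - 2*p)*(d + 4*p)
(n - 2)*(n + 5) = n^2 + 3*n - 10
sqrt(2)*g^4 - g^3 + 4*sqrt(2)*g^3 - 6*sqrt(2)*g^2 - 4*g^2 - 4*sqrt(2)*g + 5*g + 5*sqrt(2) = (g - 1)*(g + 5)*(g - sqrt(2))*(sqrt(2)*g + 1)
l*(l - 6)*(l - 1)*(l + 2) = l^4 - 5*l^3 - 8*l^2 + 12*l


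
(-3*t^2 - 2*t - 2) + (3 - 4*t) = -3*t^2 - 6*t + 1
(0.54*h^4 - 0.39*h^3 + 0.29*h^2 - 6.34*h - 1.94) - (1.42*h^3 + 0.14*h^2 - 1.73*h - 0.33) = 0.54*h^4 - 1.81*h^3 + 0.15*h^2 - 4.61*h - 1.61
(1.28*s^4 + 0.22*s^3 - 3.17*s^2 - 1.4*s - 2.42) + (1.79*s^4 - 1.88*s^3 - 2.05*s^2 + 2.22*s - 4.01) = 3.07*s^4 - 1.66*s^3 - 5.22*s^2 + 0.82*s - 6.43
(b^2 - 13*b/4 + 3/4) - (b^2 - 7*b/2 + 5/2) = b/4 - 7/4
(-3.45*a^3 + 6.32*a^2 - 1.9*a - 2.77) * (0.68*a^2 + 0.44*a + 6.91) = -2.346*a^5 + 2.7796*a^4 - 22.3507*a^3 + 40.9516*a^2 - 14.3478*a - 19.1407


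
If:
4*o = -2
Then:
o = -1/2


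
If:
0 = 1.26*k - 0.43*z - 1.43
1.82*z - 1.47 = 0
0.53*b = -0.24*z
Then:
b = -0.37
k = 1.41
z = 0.81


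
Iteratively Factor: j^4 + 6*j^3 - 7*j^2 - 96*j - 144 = (j + 4)*(j^3 + 2*j^2 - 15*j - 36) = (j - 4)*(j + 4)*(j^2 + 6*j + 9) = (j - 4)*(j + 3)*(j + 4)*(j + 3)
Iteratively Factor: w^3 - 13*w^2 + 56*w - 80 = (w - 4)*(w^2 - 9*w + 20) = (w - 5)*(w - 4)*(w - 4)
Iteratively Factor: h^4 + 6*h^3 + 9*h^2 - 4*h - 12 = (h - 1)*(h^3 + 7*h^2 + 16*h + 12) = (h - 1)*(h + 2)*(h^2 + 5*h + 6) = (h - 1)*(h + 2)*(h + 3)*(h + 2)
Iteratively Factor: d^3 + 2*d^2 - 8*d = (d + 4)*(d^2 - 2*d) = d*(d + 4)*(d - 2)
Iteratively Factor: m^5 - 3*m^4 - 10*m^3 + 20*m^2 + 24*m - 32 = (m + 2)*(m^4 - 5*m^3 + 20*m - 16) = (m - 2)*(m + 2)*(m^3 - 3*m^2 - 6*m + 8) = (m - 2)*(m - 1)*(m + 2)*(m^2 - 2*m - 8) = (m - 2)*(m - 1)*(m + 2)^2*(m - 4)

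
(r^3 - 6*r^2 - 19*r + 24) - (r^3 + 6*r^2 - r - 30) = -12*r^2 - 18*r + 54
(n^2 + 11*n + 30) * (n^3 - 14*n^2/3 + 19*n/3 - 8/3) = n^5 + 19*n^4/3 - 15*n^3 - 73*n^2 + 482*n/3 - 80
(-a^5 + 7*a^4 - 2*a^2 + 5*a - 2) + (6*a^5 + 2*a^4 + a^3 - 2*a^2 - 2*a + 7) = 5*a^5 + 9*a^4 + a^3 - 4*a^2 + 3*a + 5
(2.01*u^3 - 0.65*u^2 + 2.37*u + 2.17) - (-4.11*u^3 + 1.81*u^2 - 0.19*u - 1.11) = 6.12*u^3 - 2.46*u^2 + 2.56*u + 3.28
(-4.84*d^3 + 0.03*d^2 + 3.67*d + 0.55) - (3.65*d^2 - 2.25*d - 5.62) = -4.84*d^3 - 3.62*d^2 + 5.92*d + 6.17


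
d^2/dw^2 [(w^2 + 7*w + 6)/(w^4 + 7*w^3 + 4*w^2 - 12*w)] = 2*(3*w^5 + 9*w^4 + 11*w^3 - 3*w^2 - 6*w + 4)/(w^3*(w^6 + 3*w^5 - 3*w^4 - 11*w^3 + 6*w^2 + 12*w - 8))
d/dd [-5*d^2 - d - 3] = -10*d - 1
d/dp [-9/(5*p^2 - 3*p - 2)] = 9*(10*p - 3)/(-5*p^2 + 3*p + 2)^2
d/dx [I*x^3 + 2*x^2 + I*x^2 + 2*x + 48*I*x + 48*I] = 3*I*x^2 + 2*x*(2 + I) + 2 + 48*I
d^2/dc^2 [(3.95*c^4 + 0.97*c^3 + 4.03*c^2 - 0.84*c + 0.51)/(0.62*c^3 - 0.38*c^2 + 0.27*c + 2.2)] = (-3.5527136788005e-15*c^8 - 3.5527136788005e-15*c^7 + 3.37362800000001*c^6 - 37.670064*c^5 - 34.47021*c^4 - 38.709714*c^3 + 267.790788*c^2 + 19.467564*c + 40.935398)/(0.238328*c^9 - 0.438216*c^8 + 0.579948*c^7 + 2.100496*c^6 - 2.857362*c^5 + 3.079614*c^4 + 7.667763*c^3 - 5.03646*c^2 + 3.9204*c + 10.648)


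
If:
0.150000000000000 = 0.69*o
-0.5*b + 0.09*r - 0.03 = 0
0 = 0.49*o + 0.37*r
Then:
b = -0.11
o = 0.22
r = -0.29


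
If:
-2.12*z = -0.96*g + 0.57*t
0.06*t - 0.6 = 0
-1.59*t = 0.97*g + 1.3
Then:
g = -17.73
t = 10.00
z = -10.72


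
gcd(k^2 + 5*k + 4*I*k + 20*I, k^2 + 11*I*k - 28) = k + 4*I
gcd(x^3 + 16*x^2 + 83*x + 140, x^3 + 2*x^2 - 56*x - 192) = x + 4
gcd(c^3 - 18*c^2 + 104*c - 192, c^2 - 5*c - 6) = c - 6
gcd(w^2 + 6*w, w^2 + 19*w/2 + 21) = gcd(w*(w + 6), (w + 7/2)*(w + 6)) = w + 6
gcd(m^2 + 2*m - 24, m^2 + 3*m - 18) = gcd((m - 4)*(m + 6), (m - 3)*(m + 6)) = m + 6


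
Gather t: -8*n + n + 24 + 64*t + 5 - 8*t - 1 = -7*n + 56*t + 28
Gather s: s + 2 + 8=s + 10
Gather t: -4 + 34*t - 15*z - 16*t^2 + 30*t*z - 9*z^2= -16*t^2 + t*(30*z + 34) - 9*z^2 - 15*z - 4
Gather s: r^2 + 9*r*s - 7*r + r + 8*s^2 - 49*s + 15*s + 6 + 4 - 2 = r^2 - 6*r + 8*s^2 + s*(9*r - 34) + 8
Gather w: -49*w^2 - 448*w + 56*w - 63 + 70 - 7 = -49*w^2 - 392*w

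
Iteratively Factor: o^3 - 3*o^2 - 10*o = (o)*(o^2 - 3*o - 10) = o*(o - 5)*(o + 2)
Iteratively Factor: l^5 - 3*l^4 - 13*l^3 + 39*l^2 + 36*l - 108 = (l - 3)*(l^4 - 13*l^2 + 36) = (l - 3)*(l + 2)*(l^3 - 2*l^2 - 9*l + 18) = (l - 3)^2*(l + 2)*(l^2 + l - 6) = (l - 3)^2*(l - 2)*(l + 2)*(l + 3)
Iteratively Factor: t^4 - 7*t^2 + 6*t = (t)*(t^3 - 7*t + 6) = t*(t - 2)*(t^2 + 2*t - 3) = t*(t - 2)*(t + 3)*(t - 1)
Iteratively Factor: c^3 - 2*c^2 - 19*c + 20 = (c - 5)*(c^2 + 3*c - 4) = (c - 5)*(c - 1)*(c + 4)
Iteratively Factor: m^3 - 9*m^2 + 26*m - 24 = (m - 3)*(m^2 - 6*m + 8) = (m - 4)*(m - 3)*(m - 2)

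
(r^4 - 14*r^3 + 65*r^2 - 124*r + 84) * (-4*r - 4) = -4*r^5 + 52*r^4 - 204*r^3 + 236*r^2 + 160*r - 336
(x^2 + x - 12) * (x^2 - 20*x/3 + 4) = x^4 - 17*x^3/3 - 44*x^2/3 + 84*x - 48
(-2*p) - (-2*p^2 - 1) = 2*p^2 - 2*p + 1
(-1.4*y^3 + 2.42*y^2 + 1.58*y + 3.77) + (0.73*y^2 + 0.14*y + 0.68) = -1.4*y^3 + 3.15*y^2 + 1.72*y + 4.45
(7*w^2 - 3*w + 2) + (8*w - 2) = 7*w^2 + 5*w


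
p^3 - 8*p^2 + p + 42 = (p - 7)*(p - 3)*(p + 2)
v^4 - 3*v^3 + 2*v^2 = v^2*(v - 2)*(v - 1)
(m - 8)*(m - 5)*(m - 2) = m^3 - 15*m^2 + 66*m - 80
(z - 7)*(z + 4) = z^2 - 3*z - 28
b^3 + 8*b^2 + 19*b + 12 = (b + 1)*(b + 3)*(b + 4)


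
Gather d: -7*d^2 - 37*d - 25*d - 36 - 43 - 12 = -7*d^2 - 62*d - 91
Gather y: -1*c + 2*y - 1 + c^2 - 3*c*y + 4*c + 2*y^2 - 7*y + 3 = c^2 + 3*c + 2*y^2 + y*(-3*c - 5) + 2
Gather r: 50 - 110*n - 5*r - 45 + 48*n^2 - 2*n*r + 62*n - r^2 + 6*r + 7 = 48*n^2 - 48*n - r^2 + r*(1 - 2*n) + 12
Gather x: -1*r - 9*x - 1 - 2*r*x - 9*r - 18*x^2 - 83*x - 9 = -10*r - 18*x^2 + x*(-2*r - 92) - 10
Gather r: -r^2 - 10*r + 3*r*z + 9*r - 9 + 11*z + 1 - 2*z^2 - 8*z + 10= -r^2 + r*(3*z - 1) - 2*z^2 + 3*z + 2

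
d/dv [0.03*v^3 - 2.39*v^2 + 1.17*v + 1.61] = 0.09*v^2 - 4.78*v + 1.17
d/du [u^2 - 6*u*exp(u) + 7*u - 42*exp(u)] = -6*u*exp(u) + 2*u - 48*exp(u) + 7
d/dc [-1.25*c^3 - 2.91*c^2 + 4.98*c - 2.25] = -3.75*c^2 - 5.82*c + 4.98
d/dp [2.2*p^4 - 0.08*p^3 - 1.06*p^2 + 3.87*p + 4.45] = 8.8*p^3 - 0.24*p^2 - 2.12*p + 3.87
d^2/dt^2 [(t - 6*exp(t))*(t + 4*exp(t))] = -2*t*exp(t) - 96*exp(2*t) - 4*exp(t) + 2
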